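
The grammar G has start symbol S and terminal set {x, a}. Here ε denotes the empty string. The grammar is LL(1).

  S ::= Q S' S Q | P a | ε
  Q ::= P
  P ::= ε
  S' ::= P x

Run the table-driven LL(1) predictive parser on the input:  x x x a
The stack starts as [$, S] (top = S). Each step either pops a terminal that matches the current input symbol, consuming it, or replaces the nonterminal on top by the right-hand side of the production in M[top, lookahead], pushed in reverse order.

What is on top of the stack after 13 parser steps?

Q

      Stack         Input      Action
   1  $ S           x x x a $  expand S ::= Q S' S Q
   2  $ Q S S' Q    x x x a $  expand Q ::= P
   3  $ Q S S' P    x x x a $  expand P ::= ε
   4  $ Q S S'      x x x a $  expand S' ::= P x
   5  $ Q S x P     x x x a $  expand P ::= ε
   6  $ Q S x       x x x a $  match x
   7  $ Q S         x x a $    expand S ::= Q S' S Q
   8  $ Q Q S S' Q  x x a $    expand Q ::= P
   9  $ Q Q S S' P  x x a $    expand P ::= ε
  10  $ Q Q S S'    x x a $    expand S' ::= P x
  11  $ Q Q S x P   x x a $    expand P ::= ε
  12  $ Q Q S x     x x a $    match x
  13  $ Q Q S       x a $      expand S ::= Q S' S Q
Stack after step 13: $ Q Q Q S S' Q (top = Q).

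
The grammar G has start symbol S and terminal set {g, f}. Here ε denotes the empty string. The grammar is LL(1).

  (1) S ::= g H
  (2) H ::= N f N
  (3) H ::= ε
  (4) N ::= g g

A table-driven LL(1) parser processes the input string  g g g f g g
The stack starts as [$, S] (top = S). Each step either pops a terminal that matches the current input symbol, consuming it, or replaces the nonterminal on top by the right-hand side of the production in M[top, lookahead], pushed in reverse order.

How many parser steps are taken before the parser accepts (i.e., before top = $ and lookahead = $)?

10

      Stack      Input          Action
   1  $ S        g g g f g g $  expand S ::= g H
   2  $ H g      g g g f g g $  match g
   3  $ H        g g f g g $    expand H ::= N f N
   4  $ N f N    g g f g g $    expand N ::= g g
   5  $ N f g g  g g f g g $    match g
   6  $ N f g    g f g g $      match g
   7  $ N f      f g g $        match f
   8  $ N        g g $          expand N ::= g g
   9  $ g g      g g $          match g
  10  $ g        g $            match g
Accept reached after 10 steps.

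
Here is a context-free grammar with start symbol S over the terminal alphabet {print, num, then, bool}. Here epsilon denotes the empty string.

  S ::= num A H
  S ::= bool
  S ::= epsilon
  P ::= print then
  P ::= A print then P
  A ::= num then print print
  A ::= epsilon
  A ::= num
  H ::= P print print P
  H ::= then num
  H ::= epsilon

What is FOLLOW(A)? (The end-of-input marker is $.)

FIRST(S) = {epsilon, bool, num}
FIRST(A) = {epsilon, num}
FIRST(P) = {num, print}  (via A print then P)
FIRST(H) = {epsilon, num, print, then}  (via P print print P)
FOLLOW(S) includes $ since S is the start symbol.
FOLLOW(S): S appears on no right-hand side. Thus FOLLOW(S) = {$}.
FOLLOW(A): in S::=num A H, A is followed by H with FIRST {epsilon, num, print, then}; in S::=num A H, the suffix after A is nullable, so FOLLOW(A) ⊇ FOLLOW(S) = {$}; in P::=A print then P, A is followed by print then P with FIRST {print}. Thus FOLLOW(A) = {$, num, print, then}.
FOLLOW(H): in S::=num A H, the suffix after H is empty, so FOLLOW(H) ⊇ FOLLOW(S) = {$}. Thus FOLLOW(H) = {$}.
FOLLOW(P): in P::=A print then P, the suffix after P is empty (adds nothing new); in H::=P print print P (occurrence 1), P is followed by print print P with FIRST {print}; in H::=P print print P (occurrence 2), the suffix after P is empty, so FOLLOW(P) ⊇ FOLLOW(H) = {$}. Thus FOLLOW(P) = {$, print}.

{$, num, print, then}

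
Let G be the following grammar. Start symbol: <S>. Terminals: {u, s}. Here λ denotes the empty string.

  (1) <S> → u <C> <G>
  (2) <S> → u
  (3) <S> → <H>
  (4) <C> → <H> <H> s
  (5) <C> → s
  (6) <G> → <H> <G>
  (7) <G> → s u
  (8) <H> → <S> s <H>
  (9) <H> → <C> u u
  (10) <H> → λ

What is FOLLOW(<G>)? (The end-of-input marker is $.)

{$, s}

FIRST(<S>): from <S>→u <C> <G> we get {u}; from <S>→u we get {u}; from <S>→<H> we get {λ, s, u}. So FIRST(<S>) = {λ, s, u}.
FIRST(<C>): from <C>→<H> <H> s we get {s, u}; from <C>→s we get {s}. So FIRST(<C>) = {s, u}.
FIRST(<H>): from <H>→<S> s <H> we get {s, u}; from <H>→<C> u u we get {s, u}; from <H>→λ we get {λ}. So FIRST(<H>) = {λ, s, u}.
FIRST(<G>): from <G>→<H> <G> we get {s, u}; from <G>→s u we get {s}. So FIRST(<G>) = {s, u}.
FOLLOW(<S>) includes $ since <S> is the start symbol.
FOLLOW(<S>): in <H>→<S> s <H>, <S> is followed by s <H> with FIRST {s}. Thus FOLLOW(<S>) = {$, s}.
FOLLOW(<C>): in <S>→u <C> <G>, <C> is followed by <G> with FIRST {s, u}; in <H>→<C> u u, <C> is followed by u u with FIRST {u}. Thus FOLLOW(<C>) = {s, u}.
FOLLOW(<G>): in <S>→u <C> <G>, the suffix after <G> is empty, so FOLLOW(<G>) ⊇ FOLLOW(<S>) = {$, s}; in <G>→<H> <G>, the suffix after <G> is empty (adds nothing new). Thus FOLLOW(<G>) = {$, s}.
FOLLOW(<H>): in <S>→<H>, the suffix after <H> is empty, so FOLLOW(<H>) ⊇ FOLLOW(<S>) = {$, s}; in <C>→<H> <H> s (occurrence 1), <H> is followed by <H> s with FIRST {s, u}; in <C>→<H> <H> s (occurrence 2), <H> is followed by s with FIRST {s}; in <G>→<H> <G>, <H> is followed by <G> with FIRST {s, u}; in <H>→<S> s <H>, the suffix after <H> is empty (adds nothing new). Thus FOLLOW(<H>) = {$, s, u}.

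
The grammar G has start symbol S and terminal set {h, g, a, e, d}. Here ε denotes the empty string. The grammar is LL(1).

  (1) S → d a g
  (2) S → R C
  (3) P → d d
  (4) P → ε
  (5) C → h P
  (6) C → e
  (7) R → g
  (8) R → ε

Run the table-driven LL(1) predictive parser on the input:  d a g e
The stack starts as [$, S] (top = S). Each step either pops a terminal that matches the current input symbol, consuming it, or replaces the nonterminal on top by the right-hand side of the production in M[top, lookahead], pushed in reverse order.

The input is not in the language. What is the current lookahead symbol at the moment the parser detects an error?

     Stack    Input      Action
  1  $ S      d a g e $  expand S → d a g
  2  $ g a d  d a g e $  match d
  3  $ g a    a g e $    match a
  4  $ g      g e $      match g
  5  $        e $        error: stack empty but input remains

e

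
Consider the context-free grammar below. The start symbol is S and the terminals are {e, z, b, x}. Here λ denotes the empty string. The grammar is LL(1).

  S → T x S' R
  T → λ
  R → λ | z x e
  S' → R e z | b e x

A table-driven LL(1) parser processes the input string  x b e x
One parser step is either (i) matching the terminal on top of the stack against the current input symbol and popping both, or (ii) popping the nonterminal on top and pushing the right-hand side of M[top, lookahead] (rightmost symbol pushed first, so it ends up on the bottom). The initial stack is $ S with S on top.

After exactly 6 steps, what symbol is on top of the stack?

     Stack       Input      Action
  1  $ S         x b e x $  expand S → T x S' R
  2  $ R S' x T  x b e x $  expand T → λ
  3  $ R S' x    x b e x $  match x
  4  $ R S'      b e x $    expand S' → b e x
  5  $ R x e b   b e x $    match b
  6  $ R x e     e x $      match e
Stack after step 6: $ R x (top = x).

x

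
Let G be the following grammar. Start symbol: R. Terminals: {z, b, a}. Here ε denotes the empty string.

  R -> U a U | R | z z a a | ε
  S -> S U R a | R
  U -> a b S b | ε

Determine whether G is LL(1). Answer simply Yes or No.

No

FIRST(R) = {ε, a, z}
FIRST(S) = {ε, a, z}
FIRST(U) = {ε, a}
FOLLOW(R) = {$, a, b, z}
FOLLOW(S) = {a, b, z}
FOLLOW(U) = {$, a, b, z}
Cell M[R, $] receives both R -> R and R -> ε — the grammar is not LL(1).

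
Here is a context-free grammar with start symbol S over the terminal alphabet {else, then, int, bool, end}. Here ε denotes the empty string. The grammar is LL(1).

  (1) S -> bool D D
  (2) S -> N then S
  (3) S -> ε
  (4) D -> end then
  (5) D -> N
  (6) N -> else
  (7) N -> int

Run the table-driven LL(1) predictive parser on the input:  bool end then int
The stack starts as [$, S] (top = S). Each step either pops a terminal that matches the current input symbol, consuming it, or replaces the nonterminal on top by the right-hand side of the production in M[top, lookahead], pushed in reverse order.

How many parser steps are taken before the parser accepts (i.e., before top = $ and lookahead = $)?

8

step 1: stack=$ S  input=bool end then int $  — expand S -> bool D D
step 2: stack=$ D D bool  input=bool end then int $  — match bool
step 3: stack=$ D D  input=end then int $  — expand D -> end then
step 4: stack=$ D then end  input=end then int $  — match end
step 5: stack=$ D then  input=then int $  — match then
step 6: stack=$ D  input=int $  — expand D -> N
step 7: stack=$ N  input=int $  — expand N -> int
step 8: stack=$ int  input=int $  — match int
Accept reached after 8 steps.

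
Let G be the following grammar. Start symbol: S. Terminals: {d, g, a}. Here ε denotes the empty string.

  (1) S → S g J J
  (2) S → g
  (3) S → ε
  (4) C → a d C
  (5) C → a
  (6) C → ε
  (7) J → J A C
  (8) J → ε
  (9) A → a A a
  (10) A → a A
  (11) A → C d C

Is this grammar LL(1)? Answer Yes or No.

No

FIRST(S) = {ε, g}
FIRST(C) = {ε, a}
FIRST(J) = {ε, a, d}
FIRST(A) = {a, d}
FOLLOW(S) = {$, g}
FOLLOW(C) = {$, a, d, g}
FOLLOW(J) = {$, a, d, g}
FOLLOW(A) = {$, a, d, g}
Cell M[A, a] receives both A → a A a and A → a A and A → C d C — the grammar is not LL(1).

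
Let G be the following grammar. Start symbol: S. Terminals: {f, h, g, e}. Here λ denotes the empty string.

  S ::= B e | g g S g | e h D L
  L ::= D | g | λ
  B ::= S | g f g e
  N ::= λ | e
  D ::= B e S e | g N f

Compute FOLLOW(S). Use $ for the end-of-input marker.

FIRST(N): from N::=λ we get {λ}; from N::=e we get {e}. So FIRST(N) = {λ, e}.
FIRST(S): from S::=B e we get {e, g}; from S::=g g S g we get {g}; from S::=e h D L we get {e}. So FIRST(S) = {e, g}.
FIRST(B): from B::=S we get {e, g}; from B::=g f g e we get {g}. So FIRST(B) = {e, g}.
FIRST(D): from D::=B e S e we get {e, g}; from D::=g N f we get {g}. So FIRST(D) = {e, g}.
FIRST(L): from L::=D we get {e, g}; from L::=g we get {g}; from L::=λ we get {λ}. So FIRST(L) = {λ, e, g}.
FOLLOW(S) includes $ since S is the start symbol.
FOLLOW(B): in S::=B e, B is followed by e with FIRST {e}; in D::=B e S e, B is followed by e S e with FIRST {e}. Thus FOLLOW(B) = {e}.
FOLLOW(S): in S::=g g S g, S is followed by g with FIRST {g}; in B::=S, the suffix after S is empty, so FOLLOW(S) ⊇ FOLLOW(B) = {e}; in D::=B e S e, S is followed by e with FIRST {e}. Thus FOLLOW(S) = {$, e, g}.
FOLLOW(L): in S::=e h D L, the suffix after L is empty, so FOLLOW(L) ⊇ FOLLOW(S) = {$, e, g}. Thus FOLLOW(L) = {$, e, g}.
FOLLOW(N): in D::=g N f, N is followed by f with FIRST {f}. Thus FOLLOW(N) = {f}.
FOLLOW(D): in S::=e h D L, D is followed by L with FIRST {λ, e, g}; in S::=e h D L, the suffix after D is nullable, so FOLLOW(D) ⊇ FOLLOW(S) = {$, e, g}; in L::=D, the suffix after D is empty, so FOLLOW(D) ⊇ FOLLOW(L) = {$, e, g}. Thus FOLLOW(D) = {$, e, g}.

{$, e, g}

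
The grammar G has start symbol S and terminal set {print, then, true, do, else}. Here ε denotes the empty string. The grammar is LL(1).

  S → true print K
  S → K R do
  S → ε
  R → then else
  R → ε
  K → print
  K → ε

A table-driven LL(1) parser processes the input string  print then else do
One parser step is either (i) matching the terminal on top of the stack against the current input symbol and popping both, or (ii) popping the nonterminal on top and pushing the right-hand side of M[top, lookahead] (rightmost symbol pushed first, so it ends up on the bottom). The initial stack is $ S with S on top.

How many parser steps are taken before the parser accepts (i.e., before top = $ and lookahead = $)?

step 1: stack=$ S  input=print then else do $  — expand S → K R do
step 2: stack=$ do R K  input=print then else do $  — expand K → print
step 3: stack=$ do R print  input=print then else do $  — match print
step 4: stack=$ do R  input=then else do $  — expand R → then else
step 5: stack=$ do else then  input=then else do $  — match then
step 6: stack=$ do else  input=else do $  — match else
step 7: stack=$ do  input=do $  — match do
Accept reached after 7 steps.

7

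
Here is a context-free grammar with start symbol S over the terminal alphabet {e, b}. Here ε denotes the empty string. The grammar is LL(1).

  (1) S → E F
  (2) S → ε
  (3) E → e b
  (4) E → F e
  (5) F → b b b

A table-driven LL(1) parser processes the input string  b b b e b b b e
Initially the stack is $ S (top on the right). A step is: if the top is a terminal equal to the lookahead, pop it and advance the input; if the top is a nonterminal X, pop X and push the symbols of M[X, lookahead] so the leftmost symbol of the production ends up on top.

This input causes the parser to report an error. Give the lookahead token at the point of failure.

e

step 1: stack=$ S  input=b b b e b b b e $  — expand S → E F
step 2: stack=$ F E  input=b b b e b b b e $  — expand E → F e
step 3: stack=$ F e F  input=b b b e b b b e $  — expand F → b b b
step 4: stack=$ F e b b b  input=b b b e b b b e $  — match b
step 5: stack=$ F e b b  input=b b e b b b e $  — match b
step 6: stack=$ F e b  input=b e b b b e $  — match b
step 7: stack=$ F e  input=e b b b e $  — match e
step 8: stack=$ F  input=b b b e $  — expand F → b b b
step 9: stack=$ b b b  input=b b b e $  — match b
step 10: stack=$ b b  input=b b e $  — match b
step 11: stack=$ b  input=b e $  — match b
step 12: stack=$  input=e $  — error: stack empty but input remains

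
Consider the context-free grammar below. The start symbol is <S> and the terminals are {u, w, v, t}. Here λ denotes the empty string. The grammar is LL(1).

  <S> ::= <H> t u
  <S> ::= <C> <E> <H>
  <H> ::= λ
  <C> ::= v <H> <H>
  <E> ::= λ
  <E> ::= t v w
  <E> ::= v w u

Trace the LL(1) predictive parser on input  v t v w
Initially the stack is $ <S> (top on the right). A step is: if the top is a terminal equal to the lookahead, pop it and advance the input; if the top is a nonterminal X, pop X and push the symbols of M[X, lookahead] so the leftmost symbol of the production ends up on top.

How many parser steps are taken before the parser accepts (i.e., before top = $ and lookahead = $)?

10

step 1: stack=$ <S>  input=v t v w $  — expand <S> ::= <C> <E> <H>
step 2: stack=$ <H> <E> <C>  input=v t v w $  — expand <C> ::= v <H> <H>
step 3: stack=$ <H> <E> <H> <H> v  input=v t v w $  — match v
step 4: stack=$ <H> <E> <H> <H>  input=t v w $  — expand <H> ::= λ
step 5: stack=$ <H> <E> <H>  input=t v w $  — expand <H> ::= λ
step 6: stack=$ <H> <E>  input=t v w $  — expand <E> ::= t v w
step 7: stack=$ <H> w v t  input=t v w $  — match t
step 8: stack=$ <H> w v  input=v w $  — match v
step 9: stack=$ <H> w  input=w $  — match w
step 10: stack=$ <H>  input=$  — expand <H> ::= λ
Accept reached after 10 steps.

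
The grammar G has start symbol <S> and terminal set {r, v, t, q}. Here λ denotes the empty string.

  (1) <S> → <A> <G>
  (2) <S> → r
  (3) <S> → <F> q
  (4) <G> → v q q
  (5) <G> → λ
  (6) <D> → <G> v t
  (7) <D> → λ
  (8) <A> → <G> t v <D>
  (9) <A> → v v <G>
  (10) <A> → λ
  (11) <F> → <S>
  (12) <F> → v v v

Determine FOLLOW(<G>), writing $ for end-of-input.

{$, q, t, v}

FIRST(<G>) = {λ, v}
FIRST(<D>) = {λ, v}  (via <G> v t)
FIRST(<A>) = {λ, t, v}  (via <G> t v <D>)
FIRST(<S>) = {λ, q, r, t, v}  (via <A> <G>, <F> q)
FIRST(<F>) = {λ, q, r, t, v}  (via <S>)
FOLLOW(<S>) includes $ since <S> is the start symbol.
FOLLOW(<F>): in <S>→<F> q, <F> is followed by q with FIRST {q}. Thus FOLLOW(<F>) = {q}.
FOLLOW(<S>): in <F>→<S>, the suffix after <S> is empty, so FOLLOW(<S>) ⊇ FOLLOW(<F>) = {q}. Thus FOLLOW(<S>) = {$, q}.
FOLLOW(<A>): in <S>→<A> <G>, <A> is followed by <G> with FIRST {λ, v}; in <S>→<A> <G>, the suffix after <A> is nullable, so FOLLOW(<A>) ⊇ FOLLOW(<S>) = {$, q}. Thus FOLLOW(<A>) = {$, q, v}.
FOLLOW(<G>): in <S>→<A> <G>, the suffix after <G> is empty, so FOLLOW(<G>) ⊇ FOLLOW(<S>) = {$, q}; in <D>→<G> v t, <G> is followed by v t with FIRST {v}; in <A>→<G> t v <D>, <G> is followed by t v <D> with FIRST {t}; in <A>→v v <G>, the suffix after <G> is empty, so FOLLOW(<G>) ⊇ FOLLOW(<A>) = {$, q, v}. Thus FOLLOW(<G>) = {$, q, t, v}.
FOLLOW(<D>): in <A>→<G> t v <D>, the suffix after <D> is empty, so FOLLOW(<D>) ⊇ FOLLOW(<A>) = {$, q, v}. Thus FOLLOW(<D>) = {$, q, v}.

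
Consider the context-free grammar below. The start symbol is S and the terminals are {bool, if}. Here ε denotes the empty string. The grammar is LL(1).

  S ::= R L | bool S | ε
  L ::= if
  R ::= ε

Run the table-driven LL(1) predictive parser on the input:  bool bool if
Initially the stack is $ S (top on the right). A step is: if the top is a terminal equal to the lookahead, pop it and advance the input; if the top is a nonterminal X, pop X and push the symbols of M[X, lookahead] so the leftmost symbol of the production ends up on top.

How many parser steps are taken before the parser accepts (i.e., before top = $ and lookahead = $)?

step 1: stack=$ S  input=bool bool if $  — expand S ::= bool S
step 2: stack=$ S bool  input=bool bool if $  — match bool
step 3: stack=$ S  input=bool if $  — expand S ::= bool S
step 4: stack=$ S bool  input=bool if $  — match bool
step 5: stack=$ S  input=if $  — expand S ::= R L
step 6: stack=$ L R  input=if $  — expand R ::= ε
step 7: stack=$ L  input=if $  — expand L ::= if
step 8: stack=$ if  input=if $  — match if
Accept reached after 8 steps.

8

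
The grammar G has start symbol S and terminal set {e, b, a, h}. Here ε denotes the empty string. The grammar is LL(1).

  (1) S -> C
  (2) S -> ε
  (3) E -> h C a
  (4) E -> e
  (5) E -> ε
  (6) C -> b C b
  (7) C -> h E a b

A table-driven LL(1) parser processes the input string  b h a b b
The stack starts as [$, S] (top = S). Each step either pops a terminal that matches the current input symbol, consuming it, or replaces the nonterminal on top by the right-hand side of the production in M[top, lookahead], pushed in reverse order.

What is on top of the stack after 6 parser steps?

a

step 1: stack=$ S  input=b h a b b $  — expand S -> C
step 2: stack=$ C  input=b h a b b $  — expand C -> b C b
step 3: stack=$ b C b  input=b h a b b $  — match b
step 4: stack=$ b C  input=h a b b $  — expand C -> h E a b
step 5: stack=$ b b a E h  input=h a b b $  — match h
step 6: stack=$ b b a E  input=a b b $  — expand E -> ε
Stack after step 6: $ b b a (top = a).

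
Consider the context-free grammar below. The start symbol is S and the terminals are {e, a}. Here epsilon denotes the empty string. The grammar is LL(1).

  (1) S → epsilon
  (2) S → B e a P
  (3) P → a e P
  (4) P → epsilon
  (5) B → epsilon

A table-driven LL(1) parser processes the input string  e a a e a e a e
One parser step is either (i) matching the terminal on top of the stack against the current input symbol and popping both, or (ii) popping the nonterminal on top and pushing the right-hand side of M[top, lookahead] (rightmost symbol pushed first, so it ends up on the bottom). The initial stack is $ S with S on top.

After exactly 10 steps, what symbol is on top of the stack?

P

      Stack      Input              Action
   1  $ S        e a a e a e a e $  expand S → B e a P
   2  $ P a e B  e a a e a e a e $  expand B → epsilon
   3  $ P a e    e a a e a e a e $  match e
   4  $ P a      a a e a e a e $    match a
   5  $ P        a e a e a e $      expand P → a e P
   6  $ P e a    a e a e a e $      match a
   7  $ P e      e a e a e $        match e
   8  $ P        a e a e $          expand P → a e P
   9  $ P e a    a e a e $          match a
  10  $ P e      e a e $            match e
Stack after step 10: $ P (top = P).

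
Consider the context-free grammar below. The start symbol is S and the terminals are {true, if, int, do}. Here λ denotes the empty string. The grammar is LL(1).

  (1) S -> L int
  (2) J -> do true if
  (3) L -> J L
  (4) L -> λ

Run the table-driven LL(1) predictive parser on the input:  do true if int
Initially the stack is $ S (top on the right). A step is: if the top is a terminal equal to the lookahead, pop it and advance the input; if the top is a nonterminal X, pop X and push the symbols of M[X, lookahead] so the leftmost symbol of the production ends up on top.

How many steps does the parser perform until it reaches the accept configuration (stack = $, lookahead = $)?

     Stack               Input             Action
  1  $ S                 do true if int $  expand S -> L int
  2  $ int L             do true if int $  expand L -> J L
  3  $ int L J           do true if int $  expand J -> do true if
  4  $ int L if true do  do true if int $  match do
  5  $ int L if true     true if int $     match true
  6  $ int L if          if int $          match if
  7  $ int L             int $             expand L -> λ
  8  $ int               int $             match int
Accept reached after 8 steps.

8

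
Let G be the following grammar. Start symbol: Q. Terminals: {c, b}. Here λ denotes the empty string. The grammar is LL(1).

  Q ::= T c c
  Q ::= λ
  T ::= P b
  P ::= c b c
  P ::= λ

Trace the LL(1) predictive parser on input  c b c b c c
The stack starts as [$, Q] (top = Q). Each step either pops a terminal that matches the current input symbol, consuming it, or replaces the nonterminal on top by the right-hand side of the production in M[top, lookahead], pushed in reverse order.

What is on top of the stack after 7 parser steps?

c

step 1: stack=$ Q  input=c b c b c c $  — expand Q ::= T c c
step 2: stack=$ c c T  input=c b c b c c $  — expand T ::= P b
step 3: stack=$ c c b P  input=c b c b c c $  — expand P ::= c b c
step 4: stack=$ c c b c b c  input=c b c b c c $  — match c
step 5: stack=$ c c b c b  input=b c b c c $  — match b
step 6: stack=$ c c b c  input=c b c c $  — match c
step 7: stack=$ c c b  input=b c c $  — match b
Stack after step 7: $ c c (top = c).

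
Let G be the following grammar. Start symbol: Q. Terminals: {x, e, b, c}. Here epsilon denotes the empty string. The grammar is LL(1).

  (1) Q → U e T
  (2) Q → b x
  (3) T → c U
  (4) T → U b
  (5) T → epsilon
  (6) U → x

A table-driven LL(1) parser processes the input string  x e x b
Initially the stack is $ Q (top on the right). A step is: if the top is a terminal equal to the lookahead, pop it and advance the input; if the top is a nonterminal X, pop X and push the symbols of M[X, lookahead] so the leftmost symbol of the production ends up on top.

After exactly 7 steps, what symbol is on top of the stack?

step 1: stack=$ Q  input=x e x b $  — expand Q → U e T
step 2: stack=$ T e U  input=x e x b $  — expand U → x
step 3: stack=$ T e x  input=x e x b $  — match x
step 4: stack=$ T e  input=e x b $  — match e
step 5: stack=$ T  input=x b $  — expand T → U b
step 6: stack=$ b U  input=x b $  — expand U → x
step 7: stack=$ b x  input=x b $  — match x
Stack after step 7: $ b (top = b).

b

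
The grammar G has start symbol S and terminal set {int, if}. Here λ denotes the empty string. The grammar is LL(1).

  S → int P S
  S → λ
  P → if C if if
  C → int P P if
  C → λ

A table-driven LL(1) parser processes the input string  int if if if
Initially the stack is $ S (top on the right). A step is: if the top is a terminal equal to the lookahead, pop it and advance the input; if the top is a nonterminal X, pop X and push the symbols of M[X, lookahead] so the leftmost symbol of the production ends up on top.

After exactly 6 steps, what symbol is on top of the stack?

     Stack           Input           Action
  1  $ S             int if if if $  expand S → int P S
  2  $ S P int       int if if if $  match int
  3  $ S P           if if if $      expand P → if C if if
  4  $ S if if C if  if if if $      match if
  5  $ S if if C     if if $         expand C → λ
  6  $ S if if       if if $         match if
Stack after step 6: $ S if (top = if).

if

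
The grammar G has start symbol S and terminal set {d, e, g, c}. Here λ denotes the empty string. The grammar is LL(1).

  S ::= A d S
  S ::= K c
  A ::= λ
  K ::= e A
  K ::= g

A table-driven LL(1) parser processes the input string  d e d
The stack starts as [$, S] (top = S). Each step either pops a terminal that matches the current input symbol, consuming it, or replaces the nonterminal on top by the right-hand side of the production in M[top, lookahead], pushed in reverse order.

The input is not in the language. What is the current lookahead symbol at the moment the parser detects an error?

d

     Stack    Input    Action
  1  $ S      d e d $  expand S ::= A d S
  2  $ S d A  d e d $  expand A ::= λ
  3  $ S d    d e d $  match d
  4  $ S      e d $    expand S ::= K c
  5  $ c K    e d $    expand K ::= e A
  6  $ c A e  e d $    match e
  7  $ c A    d $      expand A ::= λ
  8  $ c      d $      error: top is terminal c but lookahead is d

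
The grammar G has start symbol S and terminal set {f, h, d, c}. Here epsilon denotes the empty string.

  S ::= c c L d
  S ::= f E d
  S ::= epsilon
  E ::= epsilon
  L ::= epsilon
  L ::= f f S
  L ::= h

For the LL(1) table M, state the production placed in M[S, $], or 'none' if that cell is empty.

FIRST(S): from S::=c c L d we get {c}; from S::=f E d we get {f}; from S::=epsilon we get {epsilon}. So FIRST(S) = {epsilon, c, f}.
FIRST(E): from E::=epsilon we get {epsilon}. So FIRST(E) = {epsilon}.
FIRST(L): from L::=epsilon we get {epsilon}; from L::=f f S we get {f}; from L::=h we get {h}. So FIRST(L) = {epsilon, f, h}.
FOLLOW(S) includes $ since S is the start symbol.
FOLLOW(L): in S::=c c L d, L is followed by d with FIRST {d}. Thus FOLLOW(L) = {d}.
FOLLOW(S): in L::=f f S, the suffix after S is empty, so FOLLOW(S) ⊇ FOLLOW(L) = {d}. Thus FOLLOW(S) = {$, d}.
For S ::= c c L d: FIRST(c c L d) = {c}, so it goes in M[S, t] for t ∈ {c}.
For S ::= f E d: FIRST(f E d) = {f}, so it goes in M[S, t] for t ∈ {f}.
For S ::= epsilon: FIRST(epsilon) = {epsilon}, so it goes in M[S, t] for t ∈ {}; since epsilon ∈ FIRST, also for every t ∈ FOLLOW(S) = {$, d}.

S ::= epsilon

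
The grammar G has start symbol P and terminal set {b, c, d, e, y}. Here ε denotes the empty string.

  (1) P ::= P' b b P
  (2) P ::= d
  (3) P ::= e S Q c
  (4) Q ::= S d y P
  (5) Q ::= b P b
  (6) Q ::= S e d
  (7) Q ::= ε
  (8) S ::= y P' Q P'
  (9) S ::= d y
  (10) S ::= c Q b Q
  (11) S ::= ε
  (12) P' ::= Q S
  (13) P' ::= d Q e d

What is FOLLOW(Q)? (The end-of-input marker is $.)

FIRST(S): from S::=y P' Q P' we get {y}; from S::=d y we get {d}; from S::=c Q b Q we get {c}; from S::=ε we get {ε}. So FIRST(S) = {ε, c, d, y}.
FIRST(Q): from Q::=S d y P we get {c, d, y}; from Q::=b P b we get {b}; from Q::=S e d we get {c, d, e, y}; from Q::=ε we get {ε}. So FIRST(Q) = {ε, b, c, d, e, y}.
FIRST(P'): from P'::=Q S we get {ε, b, c, d, e, y}; from P'::=d Q e d we get {d}. So FIRST(P') = {ε, b, c, d, e, y}.
FIRST(P): from P::=P' b b P we get {b, c, d, e, y}; from P::=d we get {d}; from P::=e S Q c we get {e}. So FIRST(P) = {b, c, d, e, y}.
FOLLOW(P) includes $ since P is the start symbol.
FOLLOW(P): in P::=P' b b P, the suffix after P is empty (adds nothing new); in Q::=S d y P, the suffix after P is empty, so FOLLOW(P) ⊇ FOLLOW(Q) = {b, c, d, e, y}; in Q::=b P b, P is followed by b with FIRST {b}. Thus FOLLOW(P) = {$, b, c, d, e, y}.
FOLLOW(Q): in P::=e S Q c, Q is followed by c with FIRST {c}; in S::=y P' Q P', Q is followed by P' with FIRST {ε, b, c, d, e, y}; in S::=y P' Q P', the suffix after Q is nullable, so FOLLOW(Q) ⊇ FOLLOW(S) = {b, c, d, e, y}; in S::=c Q b Q (occurrence 1), Q is followed by b Q with FIRST {b}; in S::=c Q b Q (occurrence 2), the suffix after Q is empty, so FOLLOW(Q) ⊇ FOLLOW(S) = {b, c, d, e, y}; in P'::=Q S, Q is followed by S with FIRST {ε, c, d, y}; in P'::=Q S, the suffix after Q is nullable, so FOLLOW(Q) ⊇ FOLLOW(P') = {b, c, d, e, y}; in P'::=d Q e d, Q is followed by e d with FIRST {e}. Thus FOLLOW(Q) = {b, c, d, e, y}.
FOLLOW(S): in P::=e S Q c, S is followed by Q c with FIRST {b, c, d, e, y}; in Q::=S d y P, S is followed by d y P with FIRST {d}; in Q::=S e d, S is followed by e d with FIRST {e}; in P'::=Q S, the suffix after S is empty, so FOLLOW(S) ⊇ FOLLOW(P') = {b, c, d, e, y}. Thus FOLLOW(S) = {b, c, d, e, y}.
FOLLOW(P'): in P::=P' b b P, P' is followed by b b P with FIRST {b}; in S::=y P' Q P' (occurrence 1), P' is followed by Q P' with FIRST {ε, b, c, d, e, y}; in S::=y P' Q P' (occurrence 1), the suffix after P' is nullable, so FOLLOW(P') ⊇ FOLLOW(S) = {b, c, d, e, y}; in S::=y P' Q P' (occurrence 2), the suffix after P' is empty, so FOLLOW(P') ⊇ FOLLOW(S) = {b, c, d, e, y}. Thus FOLLOW(P') = {b, c, d, e, y}.

{b, c, d, e, y}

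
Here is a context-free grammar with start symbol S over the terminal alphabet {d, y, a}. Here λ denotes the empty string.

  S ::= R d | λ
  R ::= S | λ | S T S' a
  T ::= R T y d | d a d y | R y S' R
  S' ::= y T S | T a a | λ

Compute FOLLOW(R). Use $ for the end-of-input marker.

FIRST(S): from S::=R d we get {d, y}; from S::=λ we get {λ}. So FIRST(S) = {λ, d, y}.
FIRST(R): from R::=S we get {λ, d, y}; from R::=λ we get {λ}; from R::=S T S' a we get {d, y}. So FIRST(R) = {λ, d, y}.
FIRST(T): from T::=R T y d we get {d, y}; from T::=d a d y we get {d}; from T::=R y S' R we get {d, y}. So FIRST(T) = {d, y}.
FIRST(S'): from S'::=y T S we get {y}; from S'::=T a a we get {d, y}; from S'::=λ we get {λ}. So FIRST(S') = {λ, d, y}.
FOLLOW(S) includes $ since S is the start symbol.
FOLLOW(S): in R::=S, the suffix after S is empty, so FOLLOW(S) ⊇ FOLLOW(R) = {a, d, y}; in R::=S T S' a, S is followed by T S' a with FIRST {d, y}; in S'::=y T S, the suffix after S is empty, so FOLLOW(S) ⊇ FOLLOW(S') = {a, d, y}. Thus FOLLOW(S) = {$, a, d, y}.
FOLLOW(R): in S::=R d, R is followed by d with FIRST {d}; in T::=R T y d, R is followed by T y d with FIRST {d, y}; in T::=R y S' R (occurrence 1), R is followed by y S' R with FIRST {y}; in T::=R y S' R (occurrence 2), the suffix after R is empty, so FOLLOW(R) ⊇ FOLLOW(T) = {a, d, y}. Thus FOLLOW(R) = {a, d, y}.
FOLLOW(T): in R::=S T S' a, T is followed by S' a with FIRST {a, d, y}; in T::=R T y d, T is followed by y d with FIRST {y}; in S'::=y T S, T is followed by S with FIRST {λ, d, y}; in S'::=y T S, the suffix after T is nullable, so FOLLOW(T) ⊇ FOLLOW(S') = {a, d, y}; in S'::=T a a, T is followed by a a with FIRST {a}. Thus FOLLOW(T) = {a, d, y}.
FOLLOW(S'): in R::=S T S' a, S' is followed by a with FIRST {a}; in T::=R y S' R, S' is followed by R with FIRST {λ, d, y}; in T::=R y S' R, the suffix after S' is nullable, so FOLLOW(S') ⊇ FOLLOW(T) = {a, d, y}. Thus FOLLOW(S') = {a, d, y}.

{a, d, y}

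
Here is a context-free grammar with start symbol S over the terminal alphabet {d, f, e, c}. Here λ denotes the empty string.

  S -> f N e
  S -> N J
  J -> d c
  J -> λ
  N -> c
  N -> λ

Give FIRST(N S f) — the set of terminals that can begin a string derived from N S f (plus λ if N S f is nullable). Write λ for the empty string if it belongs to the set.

FIRST(J): from J->d c we get {d}; from J->λ we get {λ}. So FIRST(J) = {λ, d}.
FIRST(N): from N->c we get {c}; from N->λ we get {λ}. So FIRST(N) = {λ, c}.
FIRST(S): from S->f N e we get {f}; from S->N J we get {λ, c, d}. So FIRST(S) = {λ, c, d, f}.
FIRST(N S f): take FIRST of each symbol in turn, carrying on past any symbol whose FIRST contains λ; result {c, d, f}.

{c, d, f}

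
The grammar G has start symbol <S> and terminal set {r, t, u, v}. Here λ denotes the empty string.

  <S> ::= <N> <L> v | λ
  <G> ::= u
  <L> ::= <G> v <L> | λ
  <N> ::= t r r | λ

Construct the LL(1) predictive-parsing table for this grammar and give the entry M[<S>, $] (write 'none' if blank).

<S> ::= λ

FIRST(<G>) = {u}
FIRST(<N>) = {λ, t}
FIRST(<L>) = {λ, u}  (via <G> v <L>)
FIRST(<S>) = {λ, t, u, v}  (via <N> <L> v)
FOLLOW(<S>) includes $ since <S> is the start symbol.
FOLLOW(<S>): <S> appears on no right-hand side. Thus FOLLOW(<S>) = {$}.
For <S> ::= <N> <L> v: FIRST(<N> <L> v) = {t, u, v}, so it goes in M[<S>, t] for t ∈ {t, u, v}.
For <S> ::= λ: FIRST(λ) = {λ}, so it goes in M[<S>, t] for t ∈ {}; since λ ∈ FIRST, also for every t ∈ FOLLOW(<S>) = {$}.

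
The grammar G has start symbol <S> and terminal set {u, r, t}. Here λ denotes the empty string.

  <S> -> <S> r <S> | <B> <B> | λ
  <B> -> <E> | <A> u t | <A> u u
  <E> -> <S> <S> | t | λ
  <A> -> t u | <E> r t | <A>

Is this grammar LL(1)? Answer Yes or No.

No

FIRST(<S>) = {λ, r, t}
FIRST(<B>) = {λ, r, t}
FIRST(<E>) = {λ, r, t}
FIRST(<A>) = {r, t}
FOLLOW(<S>) = {$, r, t}
FOLLOW(<B>) = {$, r, t}
FOLLOW(<E>) = {$, r, t}
FOLLOW(<A>) = {u}
Cell M[<A>, r] receives both <A> -> <E> r t and <A> -> <A> — the grammar is not LL(1).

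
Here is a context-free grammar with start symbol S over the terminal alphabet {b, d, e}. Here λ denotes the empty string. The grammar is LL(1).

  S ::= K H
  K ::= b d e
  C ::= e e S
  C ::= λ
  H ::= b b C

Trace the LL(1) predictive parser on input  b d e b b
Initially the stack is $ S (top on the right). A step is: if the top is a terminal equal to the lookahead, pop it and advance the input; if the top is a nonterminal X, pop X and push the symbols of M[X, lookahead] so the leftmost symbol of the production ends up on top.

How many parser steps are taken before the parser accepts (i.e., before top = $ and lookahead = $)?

9

step 1: stack=$ S  input=b d e b b $  — expand S ::= K H
step 2: stack=$ H K  input=b d e b b $  — expand K ::= b d e
step 3: stack=$ H e d b  input=b d e b b $  — match b
step 4: stack=$ H e d  input=d e b b $  — match d
step 5: stack=$ H e  input=e b b $  — match e
step 6: stack=$ H  input=b b $  — expand H ::= b b C
step 7: stack=$ C b b  input=b b $  — match b
step 8: stack=$ C b  input=b $  — match b
step 9: stack=$ C  input=$  — expand C ::= λ
Accept reached after 9 steps.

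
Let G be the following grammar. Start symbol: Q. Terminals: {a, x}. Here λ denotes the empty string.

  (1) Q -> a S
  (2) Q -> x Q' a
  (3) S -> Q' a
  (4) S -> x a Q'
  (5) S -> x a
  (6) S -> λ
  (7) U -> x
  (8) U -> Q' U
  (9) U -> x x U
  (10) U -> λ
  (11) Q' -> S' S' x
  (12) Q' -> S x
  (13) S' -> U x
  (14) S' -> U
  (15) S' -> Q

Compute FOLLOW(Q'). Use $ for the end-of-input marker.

{$, a, x}

FIRST(Q): from Q->a S we get {a}; from Q->x Q' a we get {x}. So FIRST(Q) = {a, x}.
FIRST(S): from S->Q' a we get {a, x}; from S->x a Q' we get {x}; from S->x a we get {x}; from S->λ we get {λ}. So FIRST(S) = {λ, a, x}.
FIRST(U): from U->x we get {x}; from U->Q' U we get {a, x}; from U->x x U we get {x}; from U->λ we get {λ}. So FIRST(U) = {λ, a, x}.
FIRST(S'): from S'->U x we get {a, x}; from S'->U we get {λ, a, x}; from S'->Q we get {a, x}. So FIRST(S') = {λ, a, x}.
FIRST(Q'): from Q'->S' S' x we get {a, x}; from Q'->S x we get {a, x}. So FIRST(Q') = {a, x}.
FOLLOW(Q) includes $ since Q is the start symbol.
FOLLOW(S'): in Q'->S' S' x (occurrence 1), S' is followed by S' x with FIRST {a, x}; in Q'->S' S' x (occurrence 2), S' is followed by x with FIRST {x}. Thus FOLLOW(S') = {a, x}.
FOLLOW(Q): in S'->Q, the suffix after Q is empty, so FOLLOW(Q) ⊇ FOLLOW(S') = {a, x}. Thus FOLLOW(Q) = {$, a, x}.
FOLLOW(S): in Q->a S, the suffix after S is empty, so FOLLOW(S) ⊇ FOLLOW(Q) = {$, a, x}; in Q'->S x, S is followed by x with FIRST {x}. Thus FOLLOW(S) = {$, a, x}.
FOLLOW(U): in U->Q' U, the suffix after U is empty (adds nothing new); in U->x x U, the suffix after U is empty (adds nothing new); in S'->U x, U is followed by x with FIRST {x}; in S'->U, the suffix after U is empty, so FOLLOW(U) ⊇ FOLLOW(S') = {a, x}. Thus FOLLOW(U) = {a, x}.
FOLLOW(Q'): in Q->x Q' a, Q' is followed by a with FIRST {a}; in S->Q' a, Q' is followed by a with FIRST {a}; in S->x a Q', the suffix after Q' is empty, so FOLLOW(Q') ⊇ FOLLOW(S) = {$, a, x}; in U->Q' U, Q' is followed by U with FIRST {λ, a, x}; in U->Q' U, the suffix after Q' is nullable, so FOLLOW(Q') ⊇ FOLLOW(U) = {a, x}. Thus FOLLOW(Q') = {$, a, x}.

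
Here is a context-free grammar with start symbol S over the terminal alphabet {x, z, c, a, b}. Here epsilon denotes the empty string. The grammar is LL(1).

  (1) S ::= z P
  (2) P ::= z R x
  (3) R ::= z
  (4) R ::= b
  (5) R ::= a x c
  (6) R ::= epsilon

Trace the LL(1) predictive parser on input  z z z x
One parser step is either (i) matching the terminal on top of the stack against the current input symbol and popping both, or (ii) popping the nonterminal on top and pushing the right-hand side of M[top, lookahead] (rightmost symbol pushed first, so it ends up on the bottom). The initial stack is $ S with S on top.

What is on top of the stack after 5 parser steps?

     Stack    Input      Action
  1  $ S      z z z x $  expand S ::= z P
  2  $ P z    z z z x $  match z
  3  $ P      z z x $    expand P ::= z R x
  4  $ x R z  z z x $    match z
  5  $ x R    z x $      expand R ::= z
Stack after step 5: $ x z (top = z).

z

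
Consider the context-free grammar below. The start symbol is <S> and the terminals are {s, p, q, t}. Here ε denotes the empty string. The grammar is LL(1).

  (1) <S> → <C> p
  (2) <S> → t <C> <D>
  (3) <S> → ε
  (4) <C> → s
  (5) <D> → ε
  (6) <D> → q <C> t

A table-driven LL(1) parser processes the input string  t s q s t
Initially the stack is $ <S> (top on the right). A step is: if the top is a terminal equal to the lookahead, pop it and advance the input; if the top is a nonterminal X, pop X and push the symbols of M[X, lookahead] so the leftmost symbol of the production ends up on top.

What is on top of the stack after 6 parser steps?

step 1: stack=$ <S>  input=t s q s t $  — expand <S> → t <C> <D>
step 2: stack=$ <D> <C> t  input=t s q s t $  — match t
step 3: stack=$ <D> <C>  input=s q s t $  — expand <C> → s
step 4: stack=$ <D> s  input=s q s t $  — match s
step 5: stack=$ <D>  input=q s t $  — expand <D> → q <C> t
step 6: stack=$ t <C> q  input=q s t $  — match q
Stack after step 6: $ t <C> (top = <C>).

<C>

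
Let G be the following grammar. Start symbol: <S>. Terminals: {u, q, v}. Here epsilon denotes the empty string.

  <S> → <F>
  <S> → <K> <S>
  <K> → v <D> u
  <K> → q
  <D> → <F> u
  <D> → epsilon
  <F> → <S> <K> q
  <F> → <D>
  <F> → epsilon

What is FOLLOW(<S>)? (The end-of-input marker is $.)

FIRST(<K>) = {q, v}
FIRST(<S>) = {epsilon, q, u, v}  (via <F>, <K> <S>)
FIRST(<D>) = {epsilon, q, u, v}  (via <F> u)
FIRST(<F>) = {epsilon, q, u, v}  (via <S> <K> q, <D>)
FOLLOW(<S>) includes $ since <S> is the start symbol.
FOLLOW(<S>): in <S>→<K> <S>, the suffix after <S> is empty (adds nothing new); in <F>→<S> <K> q, <S> is followed by <K> q with FIRST {q, v}. Thus FOLLOW(<S>) = {$, q, v}.
FOLLOW(<K>): in <S>→<K> <S>, <K> is followed by <S> with FIRST {epsilon, q, u, v}; in <S>→<K> <S>, the suffix after <K> is nullable, so FOLLOW(<K>) ⊇ FOLLOW(<S>) = {$, q, v}; in <F>→<S> <K> q, <K> is followed by q with FIRST {q}. Thus FOLLOW(<K>) = {$, q, u, v}.
FOLLOW(<F>): in <S>→<F>, the suffix after <F> is empty, so FOLLOW(<F>) ⊇ FOLLOW(<S>) = {$, q, v}; in <D>→<F> u, <F> is followed by u with FIRST {u}. Thus FOLLOW(<F>) = {$, q, u, v}.
FOLLOW(<D>): in <K>→v <D> u, <D> is followed by u with FIRST {u}; in <F>→<D>, the suffix after <D> is empty, so FOLLOW(<D>) ⊇ FOLLOW(<F>) = {$, q, u, v}. Thus FOLLOW(<D>) = {$, q, u, v}.

{$, q, v}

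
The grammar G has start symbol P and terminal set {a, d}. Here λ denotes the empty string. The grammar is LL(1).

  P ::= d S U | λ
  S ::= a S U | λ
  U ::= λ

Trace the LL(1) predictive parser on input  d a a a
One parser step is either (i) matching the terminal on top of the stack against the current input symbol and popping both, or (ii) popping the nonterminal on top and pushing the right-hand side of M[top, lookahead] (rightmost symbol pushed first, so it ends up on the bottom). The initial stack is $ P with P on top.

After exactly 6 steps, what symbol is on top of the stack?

step 1: stack=$ P  input=d a a a $  — expand P ::= d S U
step 2: stack=$ U S d  input=d a a a $  — match d
step 3: stack=$ U S  input=a a a $  — expand S ::= a S U
step 4: stack=$ U U S a  input=a a a $  — match a
step 5: stack=$ U U S  input=a a $  — expand S ::= a S U
step 6: stack=$ U U U S a  input=a a $  — match a
Stack after step 6: $ U U U S (top = S).

S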